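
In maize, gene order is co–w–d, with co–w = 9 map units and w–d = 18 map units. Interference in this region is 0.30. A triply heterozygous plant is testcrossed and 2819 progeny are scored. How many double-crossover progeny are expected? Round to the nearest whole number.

32

Map distances give recombination frequencies of 0.090 and 0.180 for the two intervals.
With interference 0.30 (so coincidence = 0.70), expected double-crossover frequency = 0.090 × 0.180 × 0.70 = 0.01134.
Expected number = 0.01134 × 2819 = 31.97 ≈ 32.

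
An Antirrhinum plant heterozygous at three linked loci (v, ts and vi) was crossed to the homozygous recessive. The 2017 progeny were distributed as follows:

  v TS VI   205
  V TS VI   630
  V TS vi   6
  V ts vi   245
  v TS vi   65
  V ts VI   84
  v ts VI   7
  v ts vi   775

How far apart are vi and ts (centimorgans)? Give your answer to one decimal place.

The two most frequent reciprocal classes, V TS VI and v ts vi, are the parental types, so the F1 was V TS VI / v ts vi.
The two rarest classes, V TS vi and v ts VI, are the double crossovers. Comparing them with the parentals, only the vi allele has switched, so vi is the middle locus and the order is v – vi – ts.
Crossovers in the vi–ts interval produce the single-crossover classes V ts VI and v TS vi (84 + 65 = 149) plus the double crossovers (13).
RF(vi–ts) = (149 + 13) / 2017 = 162/2017 = 0.0803 → 8.0 centimorgans.

8.0 centimorgans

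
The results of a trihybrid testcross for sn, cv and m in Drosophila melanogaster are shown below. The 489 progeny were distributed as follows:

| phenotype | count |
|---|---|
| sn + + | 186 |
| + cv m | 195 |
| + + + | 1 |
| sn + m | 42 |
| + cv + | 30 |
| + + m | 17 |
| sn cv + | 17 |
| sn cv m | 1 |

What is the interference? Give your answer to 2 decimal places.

The two most frequent reciprocal classes, + cv m and sn + +, are the parental types, so the F1 was + cv m / sn + +.
The two rarest classes, sn cv m and + + +, are the double crossovers. Comparing them with the parentals, only the sn allele has switched, so sn is the middle locus and the order is cv – sn – m.
cv–sn: (34 + 2)/489 = 0.0736; sn–m: (72 + 2)/489 = 0.1513.
Expected DCO frequency = 0.0736 × 0.1513 ≈ 0.01114; observed = 2/489 ≈ 0.00409.
Coefficient of coincidence = 0.00409/0.01114 ≈ 0.37; interference = 1 − 0.37 = 0.63.

0.63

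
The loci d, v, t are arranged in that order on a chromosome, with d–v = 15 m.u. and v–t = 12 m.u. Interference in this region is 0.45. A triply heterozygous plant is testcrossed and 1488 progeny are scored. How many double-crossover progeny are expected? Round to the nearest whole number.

15

Map distances give recombination frequencies of 0.150 and 0.120 for the two intervals.
With interference 0.45 (so coincidence = 0.55), expected double-crossover frequency = 0.150 × 0.120 × 0.55 = 0.00990.
Expected number = 0.00990 × 1488 = 14.73 ≈ 15.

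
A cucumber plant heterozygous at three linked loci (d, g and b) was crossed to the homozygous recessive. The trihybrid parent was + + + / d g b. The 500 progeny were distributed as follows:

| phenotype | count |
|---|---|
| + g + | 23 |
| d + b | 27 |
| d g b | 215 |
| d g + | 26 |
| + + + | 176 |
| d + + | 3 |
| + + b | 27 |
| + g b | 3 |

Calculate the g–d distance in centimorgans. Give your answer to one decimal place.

The two rarest classes, d + + and + g b, are the double crossovers. Comparing them with the parentals, only the d allele has switched, so d is the middle locus and the order is b – d – g.
Crossovers in the d–g interval produce the single-crossover classes + g + and d + b (23 + 27 = 50) plus the double crossovers (6).
RF(d–g) = (50 + 6) / 500 = 56/500 = 0.1120 → 11.2 centimorgans.

11.2 centimorgans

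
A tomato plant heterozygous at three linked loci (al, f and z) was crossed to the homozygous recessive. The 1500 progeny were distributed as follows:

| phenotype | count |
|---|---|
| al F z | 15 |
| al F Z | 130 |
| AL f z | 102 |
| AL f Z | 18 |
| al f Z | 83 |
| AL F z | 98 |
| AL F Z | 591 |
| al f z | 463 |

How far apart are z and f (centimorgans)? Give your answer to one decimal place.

14.3 centimorgans

The two most frequent reciprocal classes, al f z and AL F Z, are the parental types, so the F1 was al f z / AL F Z.
The two rarest classes, al F z and AL f Z, are the double crossovers. Comparing them with the parentals, only the f allele has switched, so f is the middle locus and the order is al – f – z.
Crossovers in the f–z interval produce the single-crossover classes al f Z and AL F z (83 + 98 = 181) plus the double crossovers (33).
RF(f–z) = (181 + 33) / 1500 = 214/1500 = 0.1427 → 14.3 centimorgans.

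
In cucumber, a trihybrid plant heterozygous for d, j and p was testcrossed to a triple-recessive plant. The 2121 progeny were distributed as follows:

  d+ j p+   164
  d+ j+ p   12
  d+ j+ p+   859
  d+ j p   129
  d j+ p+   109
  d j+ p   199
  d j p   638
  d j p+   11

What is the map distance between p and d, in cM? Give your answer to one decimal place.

12.3 cM

The two most frequent reciprocal classes, d+ j+ p+ and d j p, are the parental types, so the F1 was d+ j+ p+ / d j p.
The two rarest classes, d+ j+ p and d j p+, are the double crossovers. Comparing them with the parentals, only the p allele has switched, so p is the middle locus and the order is j – p – d.
Crossovers in the p–d interval produce the single-crossover classes d j+ p+ and d+ j p (109 + 129 = 238) plus the double crossovers (23).
RF(p–d) = (238 + 23) / 2121 = 261/2121 = 0.1231 → 12.3 cM.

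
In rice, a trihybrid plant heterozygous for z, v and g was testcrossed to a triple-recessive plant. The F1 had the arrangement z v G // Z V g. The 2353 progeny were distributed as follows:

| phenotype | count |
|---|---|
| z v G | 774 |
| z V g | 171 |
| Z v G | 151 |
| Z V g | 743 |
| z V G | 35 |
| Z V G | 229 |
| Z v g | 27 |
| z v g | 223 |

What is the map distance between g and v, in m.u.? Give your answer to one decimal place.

The two rarest classes, z V G and Z v g, are the double crossovers. Comparing them with the parentals, only the v allele has switched, so v is the middle locus and the order is g – v – z.
Crossovers in the g–v interval produce the single-crossover classes z v g and Z V G (223 + 229 = 452) plus the double crossovers (62).
RF(g–v) = (452 + 62) / 2353 = 514/2353 = 0.2184 → 21.8 m.u.

21.8 m.u.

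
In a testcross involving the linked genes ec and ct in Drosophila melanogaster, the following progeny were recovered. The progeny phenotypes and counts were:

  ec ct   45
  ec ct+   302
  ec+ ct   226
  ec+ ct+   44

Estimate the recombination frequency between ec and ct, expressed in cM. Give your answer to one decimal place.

14.4 cM

The two most frequent classes, ec+ ct (226) and ec ct+ (302), are the parental types, so the F1 was ec+ ct / ec ct+.
The recombinant classes are ec+ ct+ and ec ct: 44 + 45 = 89.
Recombination frequency = 89/617 = 0.1442 ≈ 14.4%, i.e. 14.4 cM.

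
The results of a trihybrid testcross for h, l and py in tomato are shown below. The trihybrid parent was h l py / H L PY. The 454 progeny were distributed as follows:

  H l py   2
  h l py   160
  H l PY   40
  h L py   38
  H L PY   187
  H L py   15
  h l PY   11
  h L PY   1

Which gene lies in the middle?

h

The two rarest classes, H l py and h L PY, are the double crossovers. Comparing them with the parentals, only the h allele has switched, so h is the middle locus and the order is py – h – l.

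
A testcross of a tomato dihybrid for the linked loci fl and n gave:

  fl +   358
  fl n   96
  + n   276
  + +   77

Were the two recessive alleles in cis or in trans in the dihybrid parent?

The two most frequent classes are + n (276) and fl + (358); these are the parental (non-recombinant) types.
So the F1 carried + n on one chromosome and fl + on the other — the recessive alleles are on opposite chromosomes (trans / repulsion).

trans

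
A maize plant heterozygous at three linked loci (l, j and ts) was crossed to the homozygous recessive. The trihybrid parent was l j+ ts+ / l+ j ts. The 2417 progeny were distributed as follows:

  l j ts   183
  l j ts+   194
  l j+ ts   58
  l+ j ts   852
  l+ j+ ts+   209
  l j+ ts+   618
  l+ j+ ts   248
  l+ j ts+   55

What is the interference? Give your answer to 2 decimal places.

0.03

The two rarest classes, l j+ ts and l+ j ts+, are the double crossovers. Comparing them with the parentals, only the ts allele has switched, so ts is the middle locus and the order is l – ts – j.
l–ts: (392 + 113)/2417 = 0.2089; ts–j: (442 + 113)/2417 = 0.2296.
Expected DCO frequency = 0.2089 × 0.2296 ≈ 0.04796; observed = 113/2417 ≈ 0.04675.
Coefficient of coincidence = 0.04675/0.04796 ≈ 0.97; interference = 1 − 0.97 = 0.03.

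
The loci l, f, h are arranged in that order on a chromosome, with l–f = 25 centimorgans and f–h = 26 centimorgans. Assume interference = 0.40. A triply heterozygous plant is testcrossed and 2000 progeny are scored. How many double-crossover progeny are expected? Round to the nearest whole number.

78

Map distances give recombination frequencies of 0.250 and 0.260 for the two intervals.
With interference 0.40 (so coincidence = 0.60), expected double-crossover frequency = 0.250 × 0.260 × 0.60 = 0.03900.
Expected number = 0.03900 × 2000 = 78.00 ≈ 78.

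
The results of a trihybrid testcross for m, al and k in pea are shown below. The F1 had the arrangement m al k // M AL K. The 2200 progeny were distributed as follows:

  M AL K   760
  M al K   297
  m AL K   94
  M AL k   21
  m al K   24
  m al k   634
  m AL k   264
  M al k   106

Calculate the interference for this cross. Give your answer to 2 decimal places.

0.33

The two rarest classes, m al K and M AL k, are the double crossovers. Comparing them with the parentals, only the k allele has switched, so k is the middle locus and the order is m – k – al.
m–k: (200 + 45)/2200 = 0.1114; k–al: (561 + 45)/2200 = 0.2755.
Expected DCO frequency = 0.1114 × 0.2755 ≈ 0.03069; observed = 45/2200 ≈ 0.02045.
Coefficient of coincidence = 0.02045/0.03069 ≈ 0.67; interference = 1 − 0.67 = 0.33.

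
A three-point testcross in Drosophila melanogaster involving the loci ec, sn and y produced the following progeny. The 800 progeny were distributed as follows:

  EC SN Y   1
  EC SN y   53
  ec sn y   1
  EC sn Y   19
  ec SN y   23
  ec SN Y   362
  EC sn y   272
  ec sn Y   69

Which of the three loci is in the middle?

ec

The two most frequent reciprocal classes, EC sn y and ec SN Y, are the parental types, so the F1 was EC sn y / ec SN Y.
The two rarest classes, ec sn y and EC SN Y, are the double crossovers. Comparing them with the parentals, only the ec allele has switched, so ec is the middle locus and the order is y – ec – sn.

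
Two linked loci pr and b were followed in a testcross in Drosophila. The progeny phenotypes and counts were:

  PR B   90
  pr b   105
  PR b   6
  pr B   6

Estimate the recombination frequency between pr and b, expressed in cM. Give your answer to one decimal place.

5.8 cM

The two most frequent classes, PR B (90) and pr b (105), are the parental types, so the F1 was PR B / pr b.
The recombinant classes are PR b and pr B: 6 + 6 = 12.
Recombination frequency = 12/207 = 0.0580 ≈ 5.8%, i.e. 5.8 cM.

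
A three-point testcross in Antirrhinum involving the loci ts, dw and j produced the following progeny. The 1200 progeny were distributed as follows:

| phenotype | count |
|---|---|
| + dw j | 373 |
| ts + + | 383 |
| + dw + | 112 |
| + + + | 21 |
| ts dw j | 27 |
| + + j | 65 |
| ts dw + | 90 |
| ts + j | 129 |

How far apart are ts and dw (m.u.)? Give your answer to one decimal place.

16.9 m.u.

The two most frequent reciprocal classes, + dw j and ts + +, are the parental types, so the F1 was + dw j / ts + +.
The two rarest classes, ts dw j and + + +, are the double crossovers. Comparing them with the parentals, only the ts allele has switched, so ts is the middle locus and the order is j – ts – dw.
Crossovers in the ts–dw interval produce the single-crossover classes + + j and ts dw + (65 + 90 = 155) plus the double crossovers (48).
RF(ts–dw) = (155 + 48) / 1200 = 203/1200 = 0.1692 → 16.9 m.u.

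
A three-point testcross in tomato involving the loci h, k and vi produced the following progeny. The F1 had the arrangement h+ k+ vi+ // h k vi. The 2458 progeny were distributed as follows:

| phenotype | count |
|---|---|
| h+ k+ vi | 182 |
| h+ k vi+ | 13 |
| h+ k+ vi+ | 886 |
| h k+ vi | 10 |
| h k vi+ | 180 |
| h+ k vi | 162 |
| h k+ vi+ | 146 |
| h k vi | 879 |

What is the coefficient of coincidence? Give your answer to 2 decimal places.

The two rarest classes, h+ k vi+ and h k+ vi, are the double crossovers. Comparing them with the parentals, only the k allele has switched, so k is the middle locus and the order is h – k – vi.
h–k: (308 + 23)/2458 = 0.1347; k–vi: (362 + 23)/2458 = 0.1566.
Expected DCO frequency = 0.1347 × 0.1566 ≈ 0.02109; observed = 23/2458 ≈ 0.00936.
Coefficient of coincidence = 0.00936/0.02109 ≈ 0.44.

0.44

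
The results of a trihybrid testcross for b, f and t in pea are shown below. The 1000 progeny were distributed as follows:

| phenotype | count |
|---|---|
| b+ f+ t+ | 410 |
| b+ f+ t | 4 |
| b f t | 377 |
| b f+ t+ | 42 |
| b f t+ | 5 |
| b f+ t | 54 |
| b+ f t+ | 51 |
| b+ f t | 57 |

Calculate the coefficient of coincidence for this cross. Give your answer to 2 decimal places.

0.73

The two most frequent reciprocal classes, b+ f+ t+ and b f t, are the parental types, so the F1 was b+ f+ t+ / b f t.
The two rarest classes, b+ f+ t and b f t+, are the double crossovers. Comparing them with the parentals, only the t allele has switched, so t is the middle locus and the order is f – t – b.
f–t: (105 + 9)/1000 = 0.1140; t–b: (99 + 9)/1000 = 0.1080.
Expected DCO frequency = 0.1140 × 0.1080 ≈ 0.01231; observed = 9/1000 ≈ 0.00900.
Coefficient of coincidence = 0.00900/0.01231 ≈ 0.73.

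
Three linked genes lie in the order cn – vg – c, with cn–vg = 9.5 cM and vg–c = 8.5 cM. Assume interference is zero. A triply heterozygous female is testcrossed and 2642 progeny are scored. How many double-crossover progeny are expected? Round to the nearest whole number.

21

Map distances give recombination frequencies of 0.095 and 0.085 for the two intervals.
With no interference, expected double-crossover frequency = 0.095 × 0.085 = 0.00808.
Expected number = 0.00808 × 2642 = 21.33 ≈ 21.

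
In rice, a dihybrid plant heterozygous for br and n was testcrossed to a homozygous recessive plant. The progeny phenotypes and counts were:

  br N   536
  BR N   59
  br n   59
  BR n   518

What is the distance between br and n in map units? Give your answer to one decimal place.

10.1 map units

The two most frequent classes, BR n (518) and br N (536), are the parental types, so the F1 was BR n / br N.
The recombinant classes are BR N and br n: 59 + 59 = 118.
Recombination frequency = 118/1172 = 0.1007 ≈ 10.1%, i.e. 10.1 map units.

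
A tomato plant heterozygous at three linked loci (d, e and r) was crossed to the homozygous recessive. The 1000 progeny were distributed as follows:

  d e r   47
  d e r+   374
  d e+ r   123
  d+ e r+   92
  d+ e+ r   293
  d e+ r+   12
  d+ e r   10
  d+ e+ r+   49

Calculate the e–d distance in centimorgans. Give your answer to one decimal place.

23.7 centimorgans

The two most frequent reciprocal classes, d+ e+ r and d e r+, are the parental types, so the F1 was d+ e+ r / d e r+.
The two rarest classes, d+ e r and d e+ r+, are the double crossovers. Comparing them with the parentals, only the e allele has switched, so e is the middle locus and the order is d – e – r.
Crossovers in the d–e interval produce the single-crossover classes d e+ r and d+ e r+ (123 + 92 = 215) plus the double crossovers (22).
RF(d–e) = (215 + 22) / 1000 = 237/1000 = 0.2370 → 23.7 centimorgans.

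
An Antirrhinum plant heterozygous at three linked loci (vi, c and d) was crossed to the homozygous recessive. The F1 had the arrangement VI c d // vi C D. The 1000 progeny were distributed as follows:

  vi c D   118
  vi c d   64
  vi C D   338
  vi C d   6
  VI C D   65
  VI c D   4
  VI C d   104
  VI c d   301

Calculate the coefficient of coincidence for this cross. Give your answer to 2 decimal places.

0.31

The two rarest classes, VI c D and vi C d, are the double crossovers. Comparing them with the parentals, only the d allele has switched, so d is the middle locus and the order is c – d – vi.
c–d: (222 + 10)/1000 = 0.2320; d–vi: (129 + 10)/1000 = 0.1390.
Expected DCO frequency = 0.2320 × 0.1390 ≈ 0.03225; observed = 10/1000 ≈ 0.01000.
Coefficient of coincidence = 0.01000/0.03225 ≈ 0.31.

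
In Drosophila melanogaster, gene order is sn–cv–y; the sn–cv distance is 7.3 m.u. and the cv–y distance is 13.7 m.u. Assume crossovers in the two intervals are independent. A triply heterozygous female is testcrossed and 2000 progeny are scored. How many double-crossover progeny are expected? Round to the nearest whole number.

Map distances give recombination frequencies of 0.073 and 0.137 for the two intervals.
With no interference, expected double-crossover frequency = 0.073 × 0.137 = 0.01000.
Expected number = 0.01000 × 2000 = 20.00 ≈ 20.

20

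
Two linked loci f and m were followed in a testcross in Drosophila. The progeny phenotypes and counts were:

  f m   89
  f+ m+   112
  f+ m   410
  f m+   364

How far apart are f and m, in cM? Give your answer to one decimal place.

20.6 cM

The two most frequent classes, f+ m (410) and f m+ (364), are the parental types, so the F1 was f+ m / f m+.
The recombinant classes are f+ m+ and f m: 112 + 89 = 201.
Recombination frequency = 201/975 = 0.2062 ≈ 20.6%, i.e. 20.6 cM.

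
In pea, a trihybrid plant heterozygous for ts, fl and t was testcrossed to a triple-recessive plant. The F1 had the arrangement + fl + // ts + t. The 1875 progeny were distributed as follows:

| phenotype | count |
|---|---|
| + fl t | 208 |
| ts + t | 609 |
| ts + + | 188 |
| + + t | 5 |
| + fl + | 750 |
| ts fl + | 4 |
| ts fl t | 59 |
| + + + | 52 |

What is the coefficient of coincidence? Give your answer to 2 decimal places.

The two rarest classes, ts fl + and + + t, are the double crossovers. Comparing them with the parentals, only the ts allele has switched, so ts is the middle locus and the order is fl – ts – t.
fl–ts: (111 + 9)/1875 = 0.0640; ts–t: (396 + 9)/1875 = 0.2160.
Expected DCO frequency = 0.0640 × 0.2160 ≈ 0.01382; observed = 9/1875 ≈ 0.00480.
Coefficient of coincidence = 0.00480/0.01382 ≈ 0.35.

0.35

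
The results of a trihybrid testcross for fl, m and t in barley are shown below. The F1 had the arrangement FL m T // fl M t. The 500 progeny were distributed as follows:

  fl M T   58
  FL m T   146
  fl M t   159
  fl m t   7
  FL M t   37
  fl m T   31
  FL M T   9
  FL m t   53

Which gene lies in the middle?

m

The two rarest classes, FL M T and fl m t, are the double crossovers. Comparing them with the parentals, only the m allele has switched, so m is the middle locus and the order is t – m – fl.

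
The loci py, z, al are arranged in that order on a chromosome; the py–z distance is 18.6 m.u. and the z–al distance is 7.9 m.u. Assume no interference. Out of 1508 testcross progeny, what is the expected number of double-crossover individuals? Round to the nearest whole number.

22

Map distances give recombination frequencies of 0.186 and 0.079 for the two intervals.
With no interference, expected double-crossover frequency = 0.186 × 0.079 = 0.01469.
Expected number = 0.01469 × 1508 = 22.16 ≈ 22.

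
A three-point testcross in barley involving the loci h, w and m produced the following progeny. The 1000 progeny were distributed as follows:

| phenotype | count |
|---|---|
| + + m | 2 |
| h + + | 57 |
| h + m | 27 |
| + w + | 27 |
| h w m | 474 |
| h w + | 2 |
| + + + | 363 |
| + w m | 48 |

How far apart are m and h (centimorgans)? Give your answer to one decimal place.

10.9 centimorgans

The two most frequent reciprocal classes, + + + and h w m, are the parental types, so the F1 was + + + / h w m.
The two rarest classes, + + m and h w +, are the double crossovers. Comparing them with the parentals, only the m allele has switched, so m is the middle locus and the order is w – m – h.
Crossovers in the m–h interval produce the single-crossover classes h + + and + w m (57 + 48 = 105) plus the double crossovers (4).
RF(m–h) = (105 + 4) / 1000 = 109/1000 = 0.1090 → 10.9 centimorgans.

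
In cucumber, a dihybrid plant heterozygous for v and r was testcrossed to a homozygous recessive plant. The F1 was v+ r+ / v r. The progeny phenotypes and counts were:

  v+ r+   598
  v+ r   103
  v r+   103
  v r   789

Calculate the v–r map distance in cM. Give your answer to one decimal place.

The recombinant classes are v+ r and v r+: 103 + 103 = 206.
Recombination frequency = 206/1593 = 0.1293 ≈ 12.9%, i.e. 12.9 cM.

12.9 cM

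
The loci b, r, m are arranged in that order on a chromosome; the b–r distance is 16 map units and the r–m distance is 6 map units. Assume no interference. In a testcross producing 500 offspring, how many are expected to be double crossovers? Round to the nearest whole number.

5

Map distances give recombination frequencies of 0.160 and 0.060 for the two intervals.
With no interference, expected double-crossover frequency = 0.160 × 0.060 = 0.00960.
Expected number = 0.00960 × 500 = 4.80 ≈ 5.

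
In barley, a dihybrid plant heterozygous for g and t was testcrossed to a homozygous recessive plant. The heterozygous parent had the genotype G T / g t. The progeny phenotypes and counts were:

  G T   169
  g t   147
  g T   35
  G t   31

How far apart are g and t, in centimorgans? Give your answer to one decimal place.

The recombinant classes are G t and g T: 31 + 35 = 66.
Recombination frequency = 66/382 = 0.1728 ≈ 17.3%, i.e. 17.3 centimorgans.

17.3 centimorgans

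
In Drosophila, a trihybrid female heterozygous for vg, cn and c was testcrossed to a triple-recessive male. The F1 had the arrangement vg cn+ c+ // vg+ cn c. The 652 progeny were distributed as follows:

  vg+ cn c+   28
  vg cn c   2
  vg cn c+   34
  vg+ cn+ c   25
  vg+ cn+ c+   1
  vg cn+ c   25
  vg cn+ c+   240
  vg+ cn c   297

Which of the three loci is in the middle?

vg

The two rarest classes, vg+ cn+ c+ and vg cn c, are the double crossovers. Comparing them with the parentals, only the vg allele has switched, so vg is the middle locus and the order is c – vg – cn.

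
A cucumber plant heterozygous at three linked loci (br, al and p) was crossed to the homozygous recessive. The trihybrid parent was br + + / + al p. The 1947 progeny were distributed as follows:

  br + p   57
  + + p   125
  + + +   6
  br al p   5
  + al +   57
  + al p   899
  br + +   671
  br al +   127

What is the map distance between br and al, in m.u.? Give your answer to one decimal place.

The two rarest classes, + + + and br al p, are the double crossovers. Comparing them with the parentals, only the br allele has switched, so br is the middle locus and the order is p – br – al.
Crossovers in the br–al interval produce the single-crossover classes br al + and + + p (127 + 125 = 252) plus the double crossovers (11).
RF(br–al) = (252 + 11) / 1947 = 263/1947 = 0.1351 → 13.5 m.u.

13.5 m.u.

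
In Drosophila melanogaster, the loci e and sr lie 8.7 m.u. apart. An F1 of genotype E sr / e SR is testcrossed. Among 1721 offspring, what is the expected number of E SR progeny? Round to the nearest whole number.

75

A map distance of 8.7 m.u. corresponds to a recombination frequency of 0.087.
The F1 is E sr / e SR, so E SR is a recombinant gamete class with expected frequency r/2 = 0.087/2 = 0.0435.
Expected number = 0.0435 × 1721 = 74.86 ≈ 75.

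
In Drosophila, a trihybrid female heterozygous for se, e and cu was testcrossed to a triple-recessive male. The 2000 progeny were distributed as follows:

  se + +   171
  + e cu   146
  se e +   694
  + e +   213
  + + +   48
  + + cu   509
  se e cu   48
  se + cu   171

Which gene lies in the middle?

The two most frequent reciprocal classes, + + cu and se e +, are the parental types, so the F1 was + + cu / se e +.
The two rarest classes, + + + and se e cu, are the double crossovers. Comparing them with the parentals, only the cu allele has switched, so cu is the middle locus and the order is se – cu – e.

cu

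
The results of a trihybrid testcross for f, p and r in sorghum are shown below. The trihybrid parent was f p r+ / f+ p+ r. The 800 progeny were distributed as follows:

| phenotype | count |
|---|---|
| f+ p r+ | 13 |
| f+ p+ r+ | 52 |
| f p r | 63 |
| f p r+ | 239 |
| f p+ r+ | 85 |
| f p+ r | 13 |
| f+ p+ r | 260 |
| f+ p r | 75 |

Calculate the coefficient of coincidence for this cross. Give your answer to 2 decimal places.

The two rarest classes, f+ p r+ and f p+ r, are the double crossovers. Comparing them with the parentals, only the f allele has switched, so f is the middle locus and the order is r – f – p.
r–f: (115 + 26)/800 = 0.1762; f–p: (160 + 26)/800 = 0.2325.
Expected DCO frequency = 0.1762 × 0.2325 ≈ 0.04097; observed = 26/800 ≈ 0.03250.
Coefficient of coincidence = 0.03250/0.04097 ≈ 0.79.

0.79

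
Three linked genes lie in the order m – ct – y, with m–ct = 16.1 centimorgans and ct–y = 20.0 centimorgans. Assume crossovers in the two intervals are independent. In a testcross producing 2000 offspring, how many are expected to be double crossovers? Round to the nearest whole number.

Map distances give recombination frequencies of 0.161 and 0.200 for the two intervals.
With no interference, expected double-crossover frequency = 0.161 × 0.200 = 0.03220.
Expected number = 0.03220 × 2000 = 64.40 ≈ 64.

64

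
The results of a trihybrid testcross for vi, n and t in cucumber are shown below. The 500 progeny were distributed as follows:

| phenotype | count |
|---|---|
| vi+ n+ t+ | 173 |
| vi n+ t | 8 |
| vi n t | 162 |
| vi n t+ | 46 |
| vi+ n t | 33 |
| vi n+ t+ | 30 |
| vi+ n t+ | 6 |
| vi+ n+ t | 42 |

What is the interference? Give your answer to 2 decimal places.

0.11

The two most frequent reciprocal classes, vi n t and vi+ n+ t+, are the parental types, so the F1 was vi n t / vi+ n+ t+.
The two rarest classes, vi n+ t and vi+ n t+, are the double crossovers. Comparing them with the parentals, only the n allele has switched, so n is the middle locus and the order is t – n – vi.
t–n: (88 + 14)/500 = 0.2040; n–vi: (63 + 14)/500 = 0.1540.
Expected DCO frequency = 0.2040 × 0.1540 ≈ 0.03142; observed = 14/500 ≈ 0.02800.
Coefficient of coincidence = 0.02800/0.03142 ≈ 0.89; interference = 1 − 0.89 = 0.11.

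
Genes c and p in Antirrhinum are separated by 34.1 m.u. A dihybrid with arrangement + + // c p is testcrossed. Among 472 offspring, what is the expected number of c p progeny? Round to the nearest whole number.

156

A map distance of 34.1 m.u. corresponds to a recombination frequency of 0.341.
The F1 is + + / c p, so c p is a parental gamete class with expected frequency (1 − r)/2 = 0.659/2 = 0.3295.
Expected number = 0.3295 × 472 = 155.52 ≈ 156.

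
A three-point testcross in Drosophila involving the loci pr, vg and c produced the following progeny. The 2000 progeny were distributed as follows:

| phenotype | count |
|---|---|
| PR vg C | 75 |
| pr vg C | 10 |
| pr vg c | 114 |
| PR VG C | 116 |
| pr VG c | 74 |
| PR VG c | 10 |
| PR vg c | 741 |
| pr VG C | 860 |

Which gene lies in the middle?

The two most frequent reciprocal classes, PR vg c and pr VG C, are the parental types, so the F1 was PR vg c / pr VG C.
The two rarest classes, PR VG c and pr vg C, are the double crossovers. Comparing them with the parentals, only the vg allele has switched, so vg is the middle locus and the order is pr – vg – c.

vg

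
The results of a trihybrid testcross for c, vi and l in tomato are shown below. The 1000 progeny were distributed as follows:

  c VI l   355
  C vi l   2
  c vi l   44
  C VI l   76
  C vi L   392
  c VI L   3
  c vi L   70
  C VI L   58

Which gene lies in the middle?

The two most frequent reciprocal classes, C vi L and c VI l, are the parental types, so the F1 was C vi L / c VI l.
The two rarest classes, C vi l and c VI L, are the double crossovers. Comparing them with the parentals, only the l allele has switched, so l is the middle locus and the order is vi – l – c.

l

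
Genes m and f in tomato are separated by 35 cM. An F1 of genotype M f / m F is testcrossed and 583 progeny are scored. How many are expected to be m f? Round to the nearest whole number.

A map distance of 35 cM corresponds to a recombination frequency of 0.350.
The F1 is M f / m F, so m f is a recombinant gamete class with expected frequency r/2 = 0.350/2 = 0.1750.
Expected number = 0.1750 × 583 = 102.02 ≈ 102.

102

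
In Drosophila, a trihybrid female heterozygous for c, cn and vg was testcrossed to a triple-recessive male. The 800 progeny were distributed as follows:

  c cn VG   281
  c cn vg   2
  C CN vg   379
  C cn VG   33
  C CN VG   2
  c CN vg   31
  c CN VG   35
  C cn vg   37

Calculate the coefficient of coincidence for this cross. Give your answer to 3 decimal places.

The two most frequent reciprocal classes, C CN vg and c cn VG, are the parental types, so the F1 was C CN vg / c cn VG.
The two rarest classes, C CN VG and c cn vg, are the double crossovers. Comparing them with the parentals, only the vg allele has switched, so vg is the middle locus and the order is cn – vg – c.
cn–vg: (72 + 4)/800 = 0.0950; vg–c: (64 + 4)/800 = 0.0850.
Expected DCO frequency = 0.0950 × 0.0850 ≈ 0.00808; observed = 4/800 ≈ 0.00500.
Coefficient of coincidence = 0.00500/0.00808 ≈ 0.619.

0.619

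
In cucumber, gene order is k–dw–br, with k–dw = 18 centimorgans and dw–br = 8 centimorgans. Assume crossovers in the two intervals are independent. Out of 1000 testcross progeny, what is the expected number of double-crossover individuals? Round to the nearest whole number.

Map distances give recombination frequencies of 0.180 and 0.080 for the two intervals.
With no interference, expected double-crossover frequency = 0.180 × 0.080 = 0.01440.
Expected number = 0.01440 × 1000 = 14.40 ≈ 14.

14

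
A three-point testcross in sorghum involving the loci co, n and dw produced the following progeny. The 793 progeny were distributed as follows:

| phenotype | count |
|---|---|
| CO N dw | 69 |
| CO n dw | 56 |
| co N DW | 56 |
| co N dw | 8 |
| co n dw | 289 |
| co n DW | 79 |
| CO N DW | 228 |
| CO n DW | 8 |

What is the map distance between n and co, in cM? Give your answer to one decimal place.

16.1 cM

The two most frequent reciprocal classes, CO N DW and co n dw, are the parental types, so the F1 was CO N DW / co n dw.
The two rarest classes, CO n DW and co N dw, are the double crossovers. Comparing them with the parentals, only the n allele has switched, so n is the middle locus and the order is dw – n – co.
Crossovers in the n–co interval produce the single-crossover classes co N DW and CO n dw (56 + 56 = 112) plus the double crossovers (16).
RF(n–co) = (112 + 16) / 793 = 128/793 = 0.1614 → 16.1 cM.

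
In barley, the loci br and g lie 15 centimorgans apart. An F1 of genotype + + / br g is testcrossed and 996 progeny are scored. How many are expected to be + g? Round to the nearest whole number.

A map distance of 15 centimorgans corresponds to a recombination frequency of 0.150.
The F1 is + + / br g, so + g is a recombinant gamete class with expected frequency r/2 = 0.150/2 = 0.0750.
Expected number = 0.0750 × 996 = 74.70 ≈ 75.

75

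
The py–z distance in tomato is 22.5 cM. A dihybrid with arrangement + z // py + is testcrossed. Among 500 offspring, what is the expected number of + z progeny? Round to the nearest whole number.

A map distance of 22.5 cM corresponds to a recombination frequency of 0.225.
The F1 is + z / py +, so + z is a parental gamete class with expected frequency (1 − r)/2 = 0.775/2 = 0.3875.
Expected number = 0.3875 × 500 = 193.75 ≈ 194.

194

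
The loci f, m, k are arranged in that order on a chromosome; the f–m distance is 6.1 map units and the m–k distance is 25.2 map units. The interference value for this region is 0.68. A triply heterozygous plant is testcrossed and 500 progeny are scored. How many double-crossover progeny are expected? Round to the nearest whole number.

2

Map distances give recombination frequencies of 0.061 and 0.252 for the two intervals.
With interference 0.68 (so coincidence = 0.32), expected double-crossover frequency = 0.061 × 0.252 × 0.32 = 0.00492.
Expected number = 0.00492 × 500 = 2.46 ≈ 2.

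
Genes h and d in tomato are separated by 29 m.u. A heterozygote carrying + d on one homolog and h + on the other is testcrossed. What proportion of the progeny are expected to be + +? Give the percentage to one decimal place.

14.5%

A map distance of 29 m.u. corresponds to a recombination frequency of 0.290.
The F1 is + d / h +, so + + is a recombinant gamete class with expected frequency r/2 = 0.290/2 = 0.1450.
That is 0.1450 = 14.5% of the progeny.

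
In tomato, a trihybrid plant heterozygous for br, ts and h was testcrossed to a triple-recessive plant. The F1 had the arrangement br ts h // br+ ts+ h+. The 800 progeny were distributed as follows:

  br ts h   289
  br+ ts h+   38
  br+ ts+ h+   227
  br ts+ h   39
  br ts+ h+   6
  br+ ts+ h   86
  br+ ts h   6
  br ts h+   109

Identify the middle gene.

br

The two rarest classes, br+ ts h and br ts+ h+, are the double crossovers. Comparing them with the parentals, only the br allele has switched, so br is the middle locus and the order is ts – br – h.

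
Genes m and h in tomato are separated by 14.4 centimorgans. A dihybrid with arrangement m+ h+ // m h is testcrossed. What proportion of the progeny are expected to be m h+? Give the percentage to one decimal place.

7.2%

A map distance of 14.4 centimorgans corresponds to a recombination frequency of 0.144.
The F1 is m+ h+ / m h, so m h+ is a recombinant gamete class with expected frequency r/2 = 0.144/2 = 0.0720.
That is 0.0720 = 7.2% of the progeny.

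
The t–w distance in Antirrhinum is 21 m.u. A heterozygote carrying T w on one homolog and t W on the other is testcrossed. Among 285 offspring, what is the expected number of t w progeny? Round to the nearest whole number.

A map distance of 21 m.u. corresponds to a recombination frequency of 0.210.
The F1 is T w / t W, so t w is a recombinant gamete class with expected frequency r/2 = 0.210/2 = 0.1050.
Expected number = 0.1050 × 285 = 29.92 ≈ 30.

30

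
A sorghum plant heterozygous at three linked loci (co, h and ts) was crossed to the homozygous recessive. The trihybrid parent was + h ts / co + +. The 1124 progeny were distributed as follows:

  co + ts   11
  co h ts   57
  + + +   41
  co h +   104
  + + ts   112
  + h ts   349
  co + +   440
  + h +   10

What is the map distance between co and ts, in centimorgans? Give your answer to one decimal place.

The two rarest classes, + h + and co + ts, are the double crossovers. Comparing them with the parentals, only the ts allele has switched, so ts is the middle locus and the order is co – ts – h.
Crossovers in the co–ts interval produce the single-crossover classes co h ts and + + + (57 + 41 = 98) plus the double crossovers (21).
RF(co–ts) = (98 + 21) / 1124 = 119/1124 = 0.1059 → 10.6 centimorgans.

10.6 centimorgans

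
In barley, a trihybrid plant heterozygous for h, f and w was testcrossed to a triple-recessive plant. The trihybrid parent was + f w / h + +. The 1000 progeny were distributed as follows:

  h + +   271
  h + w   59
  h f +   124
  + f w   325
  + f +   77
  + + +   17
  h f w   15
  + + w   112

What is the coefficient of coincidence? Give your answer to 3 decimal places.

0.711

The two rarest classes, h f w and + + +, are the double crossovers. Comparing them with the parentals, only the h allele has switched, so h is the middle locus and the order is w – h – f.
w–h: (136 + 32)/1000 = 0.1680; h–f: (236 + 32)/1000 = 0.2680.
Expected DCO frequency = 0.1680 × 0.2680 ≈ 0.04502; observed = 32/1000 ≈ 0.03200.
Coefficient of coincidence = 0.03200/0.04502 ≈ 0.711.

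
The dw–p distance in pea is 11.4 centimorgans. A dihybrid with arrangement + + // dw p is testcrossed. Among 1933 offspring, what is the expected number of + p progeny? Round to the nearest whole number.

110

A map distance of 11.4 centimorgans corresponds to a recombination frequency of 0.114.
The F1 is + + / dw p, so + p is a recombinant gamete class with expected frequency r/2 = 0.114/2 = 0.0570.
Expected number = 0.0570 × 1933 = 110.18 ≈ 110.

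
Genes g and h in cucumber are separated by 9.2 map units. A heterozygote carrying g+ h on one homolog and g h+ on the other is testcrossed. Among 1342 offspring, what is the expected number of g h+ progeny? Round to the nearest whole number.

609

A map distance of 9.2 map units corresponds to a recombination frequency of 0.092.
The F1 is g+ h / g h+, so g h+ is a parental gamete class with expected frequency (1 − r)/2 = 0.908/2 = 0.4540.
Expected number = 0.4540 × 1342 = 609.27 ≈ 609.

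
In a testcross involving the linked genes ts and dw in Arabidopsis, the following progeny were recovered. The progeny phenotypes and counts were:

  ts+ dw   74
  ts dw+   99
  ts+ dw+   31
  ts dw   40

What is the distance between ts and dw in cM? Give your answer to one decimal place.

29.1 cM

The two most frequent classes, ts+ dw (74) and ts dw+ (99), are the parental types, so the F1 was ts+ dw / ts dw+.
The recombinant classes are ts+ dw+ and ts dw: 31 + 40 = 71.
Recombination frequency = 71/244 = 0.2910 ≈ 29.1%, i.e. 29.1 cM.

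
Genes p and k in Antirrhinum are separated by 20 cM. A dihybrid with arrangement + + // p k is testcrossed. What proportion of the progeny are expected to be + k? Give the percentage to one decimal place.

A map distance of 20 cM corresponds to a recombination frequency of 0.200.
The F1 is + + / p k, so + k is a recombinant gamete class with expected frequency r/2 = 0.200/2 = 0.1000.
That is 0.1000 = 10.0% of the progeny.

10.0%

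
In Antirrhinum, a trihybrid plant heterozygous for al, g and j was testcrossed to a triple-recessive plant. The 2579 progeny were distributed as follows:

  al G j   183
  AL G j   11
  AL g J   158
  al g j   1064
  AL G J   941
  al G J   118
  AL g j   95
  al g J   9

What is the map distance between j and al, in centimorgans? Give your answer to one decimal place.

The two most frequent reciprocal classes, AL G J and al g j, are the parental types, so the F1 was AL G J / al g j.
The two rarest classes, AL G j and al g J, are the double crossovers. Comparing them with the parentals, only the j allele has switched, so j is the middle locus and the order is al – j – g.
Crossovers in the al–j interval produce the single-crossover classes al G J and AL g j (118 + 95 = 213) plus the double crossovers (20).
RF(al–j) = (213 + 20) / 2579 = 233/2579 = 0.0903 → 9.0 centimorgans.

9.0 centimorgans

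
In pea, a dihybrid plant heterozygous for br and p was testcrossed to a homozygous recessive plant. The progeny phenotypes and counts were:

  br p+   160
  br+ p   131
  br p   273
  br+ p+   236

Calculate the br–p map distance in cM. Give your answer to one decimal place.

36.4 cM

The two most frequent classes, br+ p+ (236) and br p (273), are the parental types, so the F1 was br+ p+ / br p.
The recombinant classes are br+ p and br p+: 131 + 160 = 291.
Recombination frequency = 291/800 = 0.3638 ≈ 36.4%, i.e. 36.4 cM.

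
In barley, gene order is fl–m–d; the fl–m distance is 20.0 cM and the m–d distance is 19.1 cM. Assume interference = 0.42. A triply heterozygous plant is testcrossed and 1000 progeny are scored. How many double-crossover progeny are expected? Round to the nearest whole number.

Map distances give recombination frequencies of 0.200 and 0.191 for the two intervals.
With interference 0.42 (so coincidence = 0.58), expected double-crossover frequency = 0.200 × 0.191 × 0.58 = 0.02216.
Expected number = 0.02216 × 1000 = 22.16 ≈ 22.

22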